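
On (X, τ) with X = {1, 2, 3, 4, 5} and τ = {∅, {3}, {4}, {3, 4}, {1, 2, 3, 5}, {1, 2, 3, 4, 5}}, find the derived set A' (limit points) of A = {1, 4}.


A' = {2, 5}

For each x ∈ X, list the open sets U ∈ τ with x ∈ U, then check whether U ∩ (A ∖ {x}) ≠ ∅ for every such U.
  x = 1: open {1, 2, 3, 5} ∋ x has {1, 2, 3, 5} ∩ (A ∖ {1}) = ∅, so x is NOT a limit point.
  x = 2: opens ∋ x are {1, 2, 3, 5}, {1, 2, 3, 4, 5}; each meets A ∖ {2}, so x IS a limit point.
  x = 3: open {3} ∋ x has {3} ∩ (A ∖ {3}) = ∅, so x is NOT a limit point.
  x = 4: open {4} ∋ x has {4} ∩ (A ∖ {4}) = ∅, so x is NOT a limit point.
  x = 5: opens ∋ x are {1, 2, 3, 5}, {1, 2, 3, 4, 5}; each meets A ∖ {5}, so x IS a limit point.
Collecting: A' = {2, 5}.


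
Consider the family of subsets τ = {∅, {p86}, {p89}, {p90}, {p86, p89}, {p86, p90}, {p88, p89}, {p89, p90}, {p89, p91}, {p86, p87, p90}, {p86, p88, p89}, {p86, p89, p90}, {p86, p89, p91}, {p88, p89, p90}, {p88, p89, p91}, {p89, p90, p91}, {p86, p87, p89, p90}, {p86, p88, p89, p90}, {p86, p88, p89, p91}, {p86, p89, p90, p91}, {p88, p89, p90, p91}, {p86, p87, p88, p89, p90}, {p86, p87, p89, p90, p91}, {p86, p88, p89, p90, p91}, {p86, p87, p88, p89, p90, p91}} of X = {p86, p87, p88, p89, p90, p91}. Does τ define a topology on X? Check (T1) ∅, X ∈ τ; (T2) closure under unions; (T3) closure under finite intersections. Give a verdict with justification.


τ IS a topology on X.

Axiom (T1): ∅ ∈ τ? Yes; X ∈ τ? Yes.
Axiom (T2/T3): check pairwise unions and intersections of members of τ.
All pairwise intersections and unions checked — each lies in τ. Therefore τ satisfies (T1), (T2), (T3): it IS a topology on X.


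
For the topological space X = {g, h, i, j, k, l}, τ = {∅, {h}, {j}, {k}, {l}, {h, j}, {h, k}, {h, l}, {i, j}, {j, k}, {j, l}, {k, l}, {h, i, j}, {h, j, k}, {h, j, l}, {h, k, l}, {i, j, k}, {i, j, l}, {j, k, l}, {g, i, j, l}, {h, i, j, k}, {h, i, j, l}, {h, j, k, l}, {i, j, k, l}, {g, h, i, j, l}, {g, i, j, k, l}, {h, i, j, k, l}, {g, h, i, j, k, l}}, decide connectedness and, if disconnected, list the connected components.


(X, τ) is disconnected; components = [{h}, {k}, {g, i, j, l}].

Find clopen sets (U ∈ τ with X ∖ U ∈ τ):
  U = ∅, X ∖ U = {g, h, i, j, k, l} — both open, so U is clopen.
  U = {h}, X ∖ U = {g, i, j, k, l} — both open, so U is clopen.
  U = {k}, X ∖ U = {g, h, i, j, l} — both open, so U is clopen.
  U = {h, k}, X ∖ U = {g, i, j, l} — both open, so U is clopen.
  U = {g, i, j, l}, X ∖ U = {h, k} — both open, so U is clopen.
  U = {g, h, i, j, l}, X ∖ U = {k} — both open, so U is clopen.
  U = {g, i, j, k, l}, X ∖ U = {h} — both open, so U is clopen.
  U = {g, h, i, j, k, l}, X ∖ U = ∅ — both open, so U is clopen.
Nontrivial clopen(s) exist: e.g. {h}. So (X, τ) is disconnected.
Compute connected components by grouping points that agree on all clopens:
  component: {h}
  component: {k}
  component: {g, i, j, l}


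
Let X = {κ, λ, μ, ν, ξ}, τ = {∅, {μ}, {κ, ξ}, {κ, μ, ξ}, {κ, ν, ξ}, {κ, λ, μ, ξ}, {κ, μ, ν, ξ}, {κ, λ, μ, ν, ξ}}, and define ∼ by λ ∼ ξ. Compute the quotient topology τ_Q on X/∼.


X/∼ = {[κ], [λ=ξ], [μ], [ν]}; |τ_Q| = 4.

Equivalence classes: [κ], [λ=ξ], [μ], [ν].
Quotient map π: X → X/∼ sends κ ↦ [κ], λ ↦ [λ=ξ], μ ↦ [μ], ν ↦ [ν], ξ ↦ [λ=ξ].
For each subset V ⊆ X/∼, compute π^{-1}(V) ⊆ X and check whether π^{-1}(V) ∈ τ. V is open in τ_Q iff π^{-1}(V) ∈ τ.
  V = {}: π^{-1}(V) = ∅ ∈ τ ✓.
  V = {[κ]}: π^{-1}(V) = {κ} ∉ τ ✗.
  V = {[λ=ξ]}: π^{-1}(V) = {λ, ξ} ∉ τ ✗.
  V = {[κ], [λ=ξ]}: π^{-1}(V) = {κ, λ, ξ} ∉ τ ✗.
  V = {[μ]}: π^{-1}(V) = {μ} ∈ τ ✓.
  V = {[κ], [μ]}: π^{-1}(V) = {κ, μ} ∉ τ ✗.
  V = {[λ=ξ], [μ]}: π^{-1}(V) = {λ, μ, ξ} ∉ τ ✗.
  V = {[κ], [λ=ξ], [μ]}: π^{-1}(V) = {κ, λ, μ, ξ} ∈ τ ✓.
  V = {[ν]}: π^{-1}(V) = {ν} ∉ τ ✗.
  V = {[κ], [ν]}: π^{-1}(V) = {κ, ν} ∉ τ ✗.
  V = {[λ=ξ], [ν]}: π^{-1}(V) = {λ, ν, ξ} ∉ τ ✗.
  V = {[κ], [λ=ξ], [ν]}: π^{-1}(V) = {κ, λ, ν, ξ} ∉ τ ✗.
  V = {[μ], [ν]}: π^{-1}(V) = {μ, ν} ∉ τ ✗.
  V = {[κ], [μ], [ν]}: π^{-1}(V) = {κ, μ, ν} ∉ τ ✗.
  V = {[λ=ξ], [μ], [ν]}: π^{-1}(V) = {λ, μ, ν, ξ} ∉ τ ✗.
  V = {[κ], [λ=ξ], [μ], [ν]}: π^{-1}(V) = {κ, λ, μ, ν, ξ} ∈ τ ✓.
Open sets in the quotient: τ_Q = {{}, {[μ]}, {[κ], [λ=ξ], [μ]}, {[κ], [λ=ξ], [μ], [ν]}} (4 elements).


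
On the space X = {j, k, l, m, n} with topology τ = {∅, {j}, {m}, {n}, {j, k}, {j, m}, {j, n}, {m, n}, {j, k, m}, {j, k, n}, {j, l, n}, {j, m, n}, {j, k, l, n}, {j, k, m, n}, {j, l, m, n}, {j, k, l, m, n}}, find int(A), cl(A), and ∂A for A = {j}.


int(A) = {j}, cl(A) = {j, k, l}, ∂A = {k, l}.

Closed sets in (X, τ) are complements of opens:
  closed(X, τ) = {∅, {k}, {l}, {m}, {k, l}, {k, m}, {l, m}, {l, n}, {j, k, l}, {k, l, m}, {k, l, n}, {l, m, n}, {j, k, l, m}, {j, k, l, n}, {k, l, m, n}, {j, k, l, m, n}}.
int(A) = ⋃ {U ∈ τ : U ⊆ A}. Opens contained in A: ∅, {j}.
Taking the union of these: int(A) = {j}.
cl(A) = ⋂ {C closed : A ⊆ C}. Closed sets containing A: {j, k, l}, {j, k, l, m}, {j, k, l, n}, {j, k, l, m, n}.
Intersecting these: cl(A) = {j, k, l}.
∂A = cl(A) ∖ int(A) = {j, k, l} ∖ {j} = {k, l}.


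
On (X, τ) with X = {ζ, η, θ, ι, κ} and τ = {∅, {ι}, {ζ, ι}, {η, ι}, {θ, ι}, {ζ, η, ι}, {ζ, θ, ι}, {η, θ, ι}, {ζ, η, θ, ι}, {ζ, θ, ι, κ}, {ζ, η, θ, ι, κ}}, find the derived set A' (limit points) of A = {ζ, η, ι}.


A' = {ζ, η, θ, κ}

For each x ∈ X, list the open sets U ∈ τ with x ∈ U, then check whether U ∩ (A ∖ {x}) ≠ ∅ for every such U.
  x = ζ: opens ∋ x are {ζ, ι}, {ζ, η, ι}, {ζ, θ, ι}, {ζ, η, θ, ι}, {ζ, θ, ι, κ}, {ζ, η, θ, ι, κ}; each meets A ∖ {ζ}, so x IS a limit point.
  x = η: opens ∋ x are {η, ι}, {ζ, η, ι}, {η, θ, ι}, {ζ, η, θ, ι}, {ζ, η, θ, ι, κ}; each meets A ∖ {η}, so x IS a limit point.
  x = θ: opens ∋ x are {θ, ι}, {ζ, θ, ι}, {η, θ, ι}, {ζ, η, θ, ι}, {ζ, θ, ι, κ}, {ζ, η, θ, ι, κ}; each meets A ∖ {θ}, so x IS a limit point.
  x = ι: open {ι} ∋ x has {ι} ∩ (A ∖ {ι}) = ∅, so x is NOT a limit point.
  x = κ: opens ∋ x are {ζ, θ, ι, κ}, {ζ, η, θ, ι, κ}; each meets A ∖ {κ}, so x IS a limit point.
Collecting: A' = {ζ, η, θ, κ}.


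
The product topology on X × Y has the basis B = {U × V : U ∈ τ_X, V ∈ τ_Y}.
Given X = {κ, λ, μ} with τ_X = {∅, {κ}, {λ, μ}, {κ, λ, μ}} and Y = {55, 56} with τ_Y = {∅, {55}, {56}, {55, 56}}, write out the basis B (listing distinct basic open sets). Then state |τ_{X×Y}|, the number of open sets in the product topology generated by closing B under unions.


Basis B = {∅ × ∅, {κ} × {55}, {κ} × {56}, {κ} × {55, 56}, {λ, μ} × {55}, {λ, μ} × {56}, {κ, λ, μ} × {55}, {κ, λ, μ} × {56}, {λ, μ} × {55, 56}, {κ, λ, μ} × {55, 56}}; |τ_{X×Y}| = 16.

Enumerate products U × V with U ∈ τ_X, V ∈ τ_Y (deduplicated):
  ∅ × ∅ = {} (∅)
  {κ} × {55} = {(κ,55)}
  {κ} × {56} = {(κ,56)}
  {κ} × {55, 56} = {(κ,55), (κ,56)}
  {λ, μ} × {55} = {(λ,55), (μ,55)}
  {λ, μ} × {56} = {(λ,56), (μ,56)}
  {κ, λ, μ} × {55} = {(κ,55), (λ,55), (μ,55)}
  {κ, λ, μ} × {56} = {(κ,56), (λ,56), (μ,56)}
  {λ, μ} × {55, 56} = {(λ,55), (λ,56), (μ,55), (μ,56)}
  {κ, λ, μ} × {55, 56} = {(κ,55), (κ,56), (λ,55), (λ,56), (μ,55), (μ,56)}
These 10 distinct sets form the basis B.
Close under arbitrary unions to get τ_{X×Y}; counting gives |τ_{X×Y}| = 16.


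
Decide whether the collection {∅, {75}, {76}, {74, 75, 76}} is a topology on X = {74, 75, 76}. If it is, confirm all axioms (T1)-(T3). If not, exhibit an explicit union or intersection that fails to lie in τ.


τ is NOT a topology on X.

Axiom (T1): ∅ ∈ τ? Yes; X ∈ τ? Yes.
Axiom (T2/T3): check pairwise unions and intersections of members of τ.
Counterexample for (T2): {75} ∪ {76} = {75, 76} ∉ τ. Therefore τ is NOT a topology.


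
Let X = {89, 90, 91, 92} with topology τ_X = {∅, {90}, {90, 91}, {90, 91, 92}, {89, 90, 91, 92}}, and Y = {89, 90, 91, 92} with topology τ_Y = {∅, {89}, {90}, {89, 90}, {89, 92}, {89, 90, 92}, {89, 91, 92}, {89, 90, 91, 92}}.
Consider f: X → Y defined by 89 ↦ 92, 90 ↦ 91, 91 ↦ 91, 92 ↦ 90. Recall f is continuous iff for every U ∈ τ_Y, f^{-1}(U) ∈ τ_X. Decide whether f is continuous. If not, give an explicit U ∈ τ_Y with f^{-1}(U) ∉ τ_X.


f is NOT continuous.

Compute f^{-1}(U) for each U ∈ τ_Y:
  U = ∅: f^{-1}(U) = ∅ ∈ τ_X ✓.
  U = {89}: f^{-1}(U) = ∅ ∈ τ_X ✓.
  U = {90}: f^{-1}(U) = {92} ∉ τ_X ✗.
  U = {89, 90}: f^{-1}(U) = {92} ∉ τ_X ✗.
  U = {89, 92}: f^{-1}(U) = {89} ∉ τ_X ✗.
  U = {89, 90, 92}: f^{-1}(U) = {89, 92} ∉ τ_X ✗.
  U = {89, 91, 92}: f^{-1}(U) = {89, 90, 91} ∉ τ_X ✗.
  U = {89, 90, 91, 92}: f^{-1}(U) = {89, 90, 91, 92} ∈ τ_X ✓.
Found U = {90} with f^{-1}(U) = {92} not in τ_X. Therefore f is NOT continuous.


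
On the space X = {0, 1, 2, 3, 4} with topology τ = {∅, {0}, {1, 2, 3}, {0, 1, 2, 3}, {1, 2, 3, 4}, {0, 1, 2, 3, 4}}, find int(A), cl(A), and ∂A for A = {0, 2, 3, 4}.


int(A) = {0}, cl(A) = {0, 1, 2, 3, 4}, ∂A = {1, 2, 3, 4}.

Closed sets in (X, τ) are complements of opens:
  closed(X, τ) = {∅, {0}, {4}, {0, 4}, {1, 2, 3, 4}, {0, 1, 2, 3, 4}}.
int(A) = ⋃ {U ∈ τ : U ⊆ A}. Opens contained in A: ∅, {0}.
Taking the union of these: int(A) = {0}.
cl(A) = ⋂ {C closed : A ⊆ C}. Closed sets containing A: {0, 1, 2, 3, 4}.
Intersecting these: cl(A) = {0, 1, 2, 3, 4}.
∂A = cl(A) ∖ int(A) = {0, 1, 2, 3, 4} ∖ {0} = {1, 2, 3, 4}.


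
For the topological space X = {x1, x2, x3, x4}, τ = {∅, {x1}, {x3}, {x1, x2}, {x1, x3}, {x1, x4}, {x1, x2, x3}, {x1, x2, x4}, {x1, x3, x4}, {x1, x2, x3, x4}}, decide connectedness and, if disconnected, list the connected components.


(X, τ) is disconnected; components = [{x3}, {x1, x2, x4}].

Find clopen sets (U ∈ τ with X ∖ U ∈ τ):
  U = ∅, X ∖ U = {x1, x2, x3, x4} — both open, so U is clopen.
  U = {x3}, X ∖ U = {x1, x2, x4} — both open, so U is clopen.
  U = {x1, x2, x4}, X ∖ U = {x3} — both open, so U is clopen.
  U = {x1, x2, x3, x4}, X ∖ U = ∅ — both open, so U is clopen.
Nontrivial clopen(s) exist: e.g. {x3}. So (X, τ) is disconnected.
Compute connected components by grouping points that agree on all clopens:
  component: {x3}
  component: {x1, x2, x4}


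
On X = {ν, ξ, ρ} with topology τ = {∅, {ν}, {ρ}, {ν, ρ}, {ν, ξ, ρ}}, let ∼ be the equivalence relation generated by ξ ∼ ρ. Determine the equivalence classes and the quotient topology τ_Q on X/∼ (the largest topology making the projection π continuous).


X/∼ = {[ν], [ξ=ρ]}; |τ_Q| = 3.

Equivalence classes: [ν], [ξ=ρ].
Quotient map π: X → X/∼ sends ν ↦ [ν], ξ ↦ [ξ=ρ], ρ ↦ [ξ=ρ].
For each subset V ⊆ X/∼, compute π^{-1}(V) ⊆ X and check whether π^{-1}(V) ∈ τ. V is open in τ_Q iff π^{-1}(V) ∈ τ.
  V = {}: π^{-1}(V) = ∅ ∈ τ ✓.
  V = {[ν]}: π^{-1}(V) = {ν} ∈ τ ✓.
  V = {[ξ=ρ]}: π^{-1}(V) = {ξ, ρ} ∉ τ ✗.
  V = {[ν], [ξ=ρ]}: π^{-1}(V) = {ν, ξ, ρ} ∈ τ ✓.
Open sets in the quotient: τ_Q = {{}, {[ν]}, {[ν], [ξ=ρ]}} (3 elements).


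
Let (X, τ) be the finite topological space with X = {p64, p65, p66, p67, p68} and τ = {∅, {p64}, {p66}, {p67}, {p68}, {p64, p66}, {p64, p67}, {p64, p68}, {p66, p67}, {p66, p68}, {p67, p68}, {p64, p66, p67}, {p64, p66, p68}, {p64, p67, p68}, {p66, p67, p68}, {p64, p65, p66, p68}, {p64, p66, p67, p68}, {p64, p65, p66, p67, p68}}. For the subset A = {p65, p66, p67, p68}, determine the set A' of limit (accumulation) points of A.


A' = {p65}

For each x ∈ X, list the open sets U ∈ τ with x ∈ U, then check whether U ∩ (A ∖ {x}) ≠ ∅ for every such U.
  x = p64: open {p64} ∋ x has {p64} ∩ (A ∖ {p64}) = ∅, so x is NOT a limit point.
  x = p65: opens ∋ x are {p64, p65, p66, p68}, {p64, p65, p66, p67, p68}; each meets A ∖ {p65}, so x IS a limit point.
  x = p66: open {p66} ∋ x has {p66} ∩ (A ∖ {p66}) = ∅, so x is NOT a limit point.
  x = p67: open {p67} ∋ x has {p67} ∩ (A ∖ {p67}) = ∅, so x is NOT a limit point.
  x = p68: open {p68} ∋ x has {p68} ∩ (A ∖ {p68}) = ∅, so x is NOT a limit point.
Collecting: A' = {p65}.


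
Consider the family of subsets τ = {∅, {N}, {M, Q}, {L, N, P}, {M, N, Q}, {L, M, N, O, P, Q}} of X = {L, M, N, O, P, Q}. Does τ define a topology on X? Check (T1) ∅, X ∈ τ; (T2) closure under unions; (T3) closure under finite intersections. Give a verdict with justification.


τ is NOT a topology on X.

Axiom (T1): ∅ ∈ τ? Yes; X ∈ τ? Yes.
Axiom (T2/T3): check pairwise unions and intersections of members of τ.
Counterexample for (T2): {M, Q} ∪ {L, N, P} = {L, M, N, P, Q} ∉ τ. Therefore τ is NOT a topology.


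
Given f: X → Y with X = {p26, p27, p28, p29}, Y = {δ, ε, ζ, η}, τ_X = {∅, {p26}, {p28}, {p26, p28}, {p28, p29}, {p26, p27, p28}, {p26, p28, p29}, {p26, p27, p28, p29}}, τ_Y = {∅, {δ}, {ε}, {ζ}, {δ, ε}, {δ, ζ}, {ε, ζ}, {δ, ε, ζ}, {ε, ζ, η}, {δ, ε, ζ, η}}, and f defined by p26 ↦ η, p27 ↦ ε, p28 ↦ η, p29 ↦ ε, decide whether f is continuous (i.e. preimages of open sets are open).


f is NOT continuous.

Compute f^{-1}(U) for each U ∈ τ_Y:
  U = ∅: f^{-1}(U) = ∅ ∈ τ_X ✓.
  U = {δ}: f^{-1}(U) = ∅ ∈ τ_X ✓.
  U = {ε}: f^{-1}(U) = {p27, p29} ∉ τ_X ✗.
  U = {ζ}: f^{-1}(U) = ∅ ∈ τ_X ✓.
  U = {δ, ε}: f^{-1}(U) = {p27, p29} ∉ τ_X ✗.
  U = {δ, ζ}: f^{-1}(U) = ∅ ∈ τ_X ✓.
  U = {ε, ζ}: f^{-1}(U) = {p27, p29} ∉ τ_X ✗.
  U = {δ, ε, ζ}: f^{-1}(U) = {p27, p29} ∉ τ_X ✗.
  U = {ε, ζ, η}: f^{-1}(U) = {p26, p27, p28, p29} ∈ τ_X ✓.
  U = {δ, ε, ζ, η}: f^{-1}(U) = {p26, p27, p28, p29} ∈ τ_X ✓.
Found U = {ε} with f^{-1}(U) = {p27, p29} not in τ_X. Therefore f is NOT continuous.


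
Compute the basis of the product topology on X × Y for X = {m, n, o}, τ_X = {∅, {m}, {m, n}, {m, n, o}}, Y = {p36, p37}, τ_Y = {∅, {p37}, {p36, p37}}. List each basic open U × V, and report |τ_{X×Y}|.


Basis B = {∅ × ∅, {m} × {p37}, {m} × {p36, p37}, {m, n} × {p37}, {m, n, o} × {p37}, {m, n} × {p36, p37}, {m, n, o} × {p36, p37}}; |τ_{X×Y}| = 10.

Enumerate products U × V with U ∈ τ_X, V ∈ τ_Y (deduplicated):
  ∅ × ∅ = {} (∅)
  {m} × {p37} = {(m,p37)}
  {m} × {p36, p37} = {(m,p36), (m,p37)}
  {m, n} × {p37} = {(m,p37), (n,p37)}
  {m, n, o} × {p37} = {(m,p37), (n,p37), (o,p37)}
  {m, n} × {p36, p37} = {(m,p36), (m,p37), (n,p36), (n,p37)}
  {m, n, o} × {p36, p37} = {(m,p36), (m,p37), (n,p36), (n,p37), (o,p36), (o,p37)}
These 7 distinct sets form the basis B.
Close under arbitrary unions to get τ_{X×Y}; counting gives |τ_{X×Y}| = 10.


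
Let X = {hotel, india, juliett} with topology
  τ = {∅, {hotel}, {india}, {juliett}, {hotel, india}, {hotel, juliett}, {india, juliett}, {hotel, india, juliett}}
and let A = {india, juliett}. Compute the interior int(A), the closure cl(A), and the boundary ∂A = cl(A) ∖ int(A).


int(A) = {india, juliett}, cl(A) = {india, juliett}, ∂A = ∅.

Closed sets in (X, τ) are complements of opens:
  closed(X, τ) = {∅, {hotel}, {india}, {juliett}, {hotel, india}, {hotel, juliett}, {india, juliett}, {hotel, india, juliett}}.
int(A) = ⋃ {U ∈ τ : U ⊆ A}. Opens contained in A: ∅, {india}, {juliett}, {india, juliett}.
Taking the union of these: int(A) = {india, juliett}.
cl(A) = ⋂ {C closed : A ⊆ C}. Closed sets containing A: {india, juliett}, {hotel, india, juliett}.
Intersecting these: cl(A) = {india, juliett}.
∂A = cl(A) ∖ int(A) = {india, juliett} ∖ {india, juliett} = ∅.


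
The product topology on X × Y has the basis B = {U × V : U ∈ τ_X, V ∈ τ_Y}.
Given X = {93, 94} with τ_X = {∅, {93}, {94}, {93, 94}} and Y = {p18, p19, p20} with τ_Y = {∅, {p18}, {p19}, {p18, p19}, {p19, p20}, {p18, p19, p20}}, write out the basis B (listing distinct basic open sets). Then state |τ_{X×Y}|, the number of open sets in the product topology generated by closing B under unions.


Basis B = {∅ × ∅, {93} × {p18}, {93} × {p19}, {94} × {p18}, {94} × {p19}, {93} × {p18, p19}, {93, 94} × {p18}, {93} × {p19, p20}, {93, 94} × {p19}, {94} × {p18, p19}, {94} × {p19, p20}, {93} × {p18, p19, p20}, {94} × {p18, p19, p20}, {93, 94} × {p18, p19}, {93, 94} × {p19, p20}, {93, 94} × {p18, p19, p20}}; |τ_{X×Y}| = 36.

Enumerate products U × V with U ∈ τ_X, V ∈ τ_Y (deduplicated):
  ∅ × ∅ = {} (∅)
  {93} × {p18} = {(93,p18)}
  {93} × {p19} = {(93,p19)}
  {94} × {p18} = {(94,p18)}
  {94} × {p19} = {(94,p19)}
  {93} × {p18, p19} = {(93,p18), (93,p19)}
  {93, 94} × {p18} = {(93,p18), (94,p18)}
  {93} × {p19, p20} = {(93,p19), (93,p20)}
  {93, 94} × {p19} = {(93,p19), (94,p19)}
  {94} × {p18, p19} = {(94,p18), (94,p19)}
  {94} × {p19, p20} = {(94,p19), (94,p20)}
  {93} × {p18, p19, p20} = {(93,p18), (93,p19), (93,p20)}
  {94} × {p18, p19, p20} = {(94,p18), (94,p19), (94,p20)}
  {93, 94} × {p18, p19} = {(93,p18), (93,p19), (94,p18), (94,p19)}
  {93, 94} × {p19, p20} = {(93,p19), (93,p20), (94,p19), (94,p20)}
  {93, 94} × {p18, p19, p20} = {(93,p18), (93,p19), (93,p20), (94,p18), (94,p19), (94,p20)}
These 16 distinct sets form the basis B.
Close under arbitrary unions to get τ_{X×Y}; counting gives |τ_{X×Y}| = 36.


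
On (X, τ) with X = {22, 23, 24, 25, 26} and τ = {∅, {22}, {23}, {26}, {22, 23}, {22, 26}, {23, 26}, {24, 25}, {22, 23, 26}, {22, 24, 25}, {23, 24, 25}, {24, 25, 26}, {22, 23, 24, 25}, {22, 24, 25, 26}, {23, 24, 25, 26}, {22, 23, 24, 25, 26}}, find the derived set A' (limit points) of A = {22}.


A' = ∅

For each x ∈ X, list the open sets U ∈ τ with x ∈ U, then check whether U ∩ (A ∖ {x}) ≠ ∅ for every such U.
  x = 22: open {22} ∋ x has {22} ∩ (A ∖ {22}) = ∅, so x is NOT a limit point.
  x = 23: open {23} ∋ x has {23} ∩ (A ∖ {23}) = ∅, so x is NOT a limit point.
  x = 24: open {24, 25} ∋ x has {24, 25} ∩ (A ∖ {24}) = ∅, so x is NOT a limit point.
  x = 25: open {24, 25} ∋ x has {24, 25} ∩ (A ∖ {25}) = ∅, so x is NOT a limit point.
  x = 26: open {26} ∋ x has {26} ∩ (A ∖ {26}) = ∅, so x is NOT a limit point.
Collecting: A' = ∅.


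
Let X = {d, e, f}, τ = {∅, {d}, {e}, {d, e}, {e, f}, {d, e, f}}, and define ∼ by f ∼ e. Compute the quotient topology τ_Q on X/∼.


X/∼ = {[d], [e=f]}; |τ_Q| = 4.

Equivalence classes: [d], [e=f].
Quotient map π: X → X/∼ sends d ↦ [d], e ↦ [e=f], f ↦ [e=f].
For each subset V ⊆ X/∼, compute π^{-1}(V) ⊆ X and check whether π^{-1}(V) ∈ τ. V is open in τ_Q iff π^{-1}(V) ∈ τ.
  V = {}: π^{-1}(V) = ∅ ∈ τ ✓.
  V = {[d]}: π^{-1}(V) = {d} ∈ τ ✓.
  V = {[e=f]}: π^{-1}(V) = {e, f} ∈ τ ✓.
  V = {[d], [e=f]}: π^{-1}(V) = {d, e, f} ∈ τ ✓.
Open sets in the quotient: τ_Q = {{}, {[d]}, {[e=f]}, {[d], [e=f]}} (4 elements).


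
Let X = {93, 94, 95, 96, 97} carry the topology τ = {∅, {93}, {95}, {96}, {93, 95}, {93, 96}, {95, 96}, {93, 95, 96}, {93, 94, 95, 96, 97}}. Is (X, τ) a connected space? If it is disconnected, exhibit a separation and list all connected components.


(X, τ) is connected.

Find clopen sets (U ∈ τ with X ∖ U ∈ τ):
  U = ∅, X ∖ U = {93, 94, 95, 96, 97} — both open, so U is clopen.
  U = {93, 94, 95, 96, 97}, X ∖ U = ∅ — both open, so U is clopen.
Only trivial clopens (∅ and X) exist, so (X, τ) is connected.
Compute connected components by grouping points that agree on all clopens:
  component: {93, 94, 95, 96, 97}


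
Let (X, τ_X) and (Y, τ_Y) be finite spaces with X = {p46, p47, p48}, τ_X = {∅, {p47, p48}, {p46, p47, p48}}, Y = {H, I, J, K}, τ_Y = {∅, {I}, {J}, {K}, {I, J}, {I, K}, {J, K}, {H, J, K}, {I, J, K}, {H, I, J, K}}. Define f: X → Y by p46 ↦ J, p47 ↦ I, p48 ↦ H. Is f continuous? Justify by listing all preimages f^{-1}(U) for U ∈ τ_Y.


f is NOT continuous.

Compute f^{-1}(U) for each U ∈ τ_Y:
  U = ∅: f^{-1}(U) = ∅ ∈ τ_X ✓.
  U = {I}: f^{-1}(U) = {p47} ∉ τ_X ✗.
  U = {J}: f^{-1}(U) = {p46} ∉ τ_X ✗.
  U = {K}: f^{-1}(U) = ∅ ∈ τ_X ✓.
  U = {I, J}: f^{-1}(U) = {p46, p47} ∉ τ_X ✗.
  U = {I, K}: f^{-1}(U) = {p47} ∉ τ_X ✗.
  U = {J, K}: f^{-1}(U) = {p46} ∉ τ_X ✗.
  U = {H, J, K}: f^{-1}(U) = {p46, p48} ∉ τ_X ✗.
  U = {I, J, K}: f^{-1}(U) = {p46, p47} ∉ τ_X ✗.
  U = {H, I, J, K}: f^{-1}(U) = {p46, p47, p48} ∈ τ_X ✓.
Found U = {I} with f^{-1}(U) = {p47} not in τ_X. Therefore f is NOT continuous.


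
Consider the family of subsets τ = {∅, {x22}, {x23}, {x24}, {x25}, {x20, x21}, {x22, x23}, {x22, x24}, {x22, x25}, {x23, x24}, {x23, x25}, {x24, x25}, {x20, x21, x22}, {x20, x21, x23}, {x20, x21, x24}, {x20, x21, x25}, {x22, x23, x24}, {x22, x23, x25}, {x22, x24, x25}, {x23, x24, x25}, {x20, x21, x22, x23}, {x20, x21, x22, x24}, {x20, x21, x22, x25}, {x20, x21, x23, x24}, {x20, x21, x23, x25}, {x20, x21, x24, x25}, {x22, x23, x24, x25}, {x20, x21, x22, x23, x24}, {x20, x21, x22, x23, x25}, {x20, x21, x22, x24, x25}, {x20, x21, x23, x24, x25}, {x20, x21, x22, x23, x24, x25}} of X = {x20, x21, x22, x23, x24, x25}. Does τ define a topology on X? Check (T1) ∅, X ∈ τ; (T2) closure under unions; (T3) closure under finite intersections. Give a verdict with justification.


τ IS a topology on X.

Axiom (T1): ∅ ∈ τ? Yes; X ∈ τ? Yes.
Axiom (T2/T3): check pairwise unions and intersections of members of τ.
All pairwise intersections and unions checked — each lies in τ. Therefore τ satisfies (T1), (T2), (T3): it IS a topology on X.


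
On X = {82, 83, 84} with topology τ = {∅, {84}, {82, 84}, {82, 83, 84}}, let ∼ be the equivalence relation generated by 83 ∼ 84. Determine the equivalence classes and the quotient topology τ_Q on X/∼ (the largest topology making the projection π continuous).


X/∼ = {[82], [83=84]}; |τ_Q| = 2.

Equivalence classes: [82], [83=84].
Quotient map π: X → X/∼ sends 82 ↦ [82], 83 ↦ [83=84], 84 ↦ [83=84].
For each subset V ⊆ X/∼, compute π^{-1}(V) ⊆ X and check whether π^{-1}(V) ∈ τ. V is open in τ_Q iff π^{-1}(V) ∈ τ.
  V = {}: π^{-1}(V) = ∅ ∈ τ ✓.
  V = {[82]}: π^{-1}(V) = {82} ∉ τ ✗.
  V = {[83=84]}: π^{-1}(V) = {83, 84} ∉ τ ✗.
  V = {[82], [83=84]}: π^{-1}(V) = {82, 83, 84} ∈ τ ✓.
Open sets in the quotient: τ_Q = {{}, {[82], [83=84]}} (2 elements).


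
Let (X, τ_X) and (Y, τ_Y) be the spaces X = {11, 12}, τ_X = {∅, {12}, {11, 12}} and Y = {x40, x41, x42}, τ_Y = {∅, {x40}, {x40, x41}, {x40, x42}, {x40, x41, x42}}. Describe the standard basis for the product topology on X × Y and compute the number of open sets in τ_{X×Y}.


Basis B = {∅ × ∅, {12} × {x40}, {11, 12} × {x40}, {12} × {x40, x41}, {12} × {x40, x42}, {12} × {x40, x41, x42}, {11, 12} × {x40, x41}, {11, 12} × {x40, x42}, {11, 12} × {x40, x41, x42}}; |τ_{X×Y}| = 14.

Enumerate products U × V with U ∈ τ_X, V ∈ τ_Y (deduplicated):
  ∅ × ∅ = {} (∅)
  {12} × {x40} = {(12,x40)}
  {11, 12} × {x40} = {(11,x40), (12,x40)}
  {12} × {x40, x41} = {(12,x40), (12,x41)}
  {12} × {x40, x42} = {(12,x40), (12,x42)}
  {12} × {x40, x41, x42} = {(12,x40), (12,x41), (12,x42)}
  {11, 12} × {x40, x41} = {(11,x40), (11,x41), (12,x40), (12,x41)}
  {11, 12} × {x40, x42} = {(11,x40), (11,x42), (12,x40), (12,x42)}
  {11, 12} × {x40, x41, x42} = {(11,x40), (11,x41), (11,x42), (12,x40), (12,x41), (12,x42)}
These 9 distinct sets form the basis B.
Close under arbitrary unions to get τ_{X×Y}; counting gives |τ_{X×Y}| = 14.


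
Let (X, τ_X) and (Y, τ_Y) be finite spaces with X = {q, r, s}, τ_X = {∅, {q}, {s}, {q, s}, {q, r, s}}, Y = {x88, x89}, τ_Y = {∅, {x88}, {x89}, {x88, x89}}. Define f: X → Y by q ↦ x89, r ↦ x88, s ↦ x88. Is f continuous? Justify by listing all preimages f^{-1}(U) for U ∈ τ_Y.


f is NOT continuous.

Compute f^{-1}(U) for each U ∈ τ_Y:
  U = ∅: f^{-1}(U) = ∅ ∈ τ_X ✓.
  U = {x88}: f^{-1}(U) = {r, s} ∉ τ_X ✗.
  U = {x89}: f^{-1}(U) = {q} ∈ τ_X ✓.
  U = {x88, x89}: f^{-1}(U) = {q, r, s} ∈ τ_X ✓.
Found U = {x88} with f^{-1}(U) = {r, s} not in τ_X. Therefore f is NOT continuous.


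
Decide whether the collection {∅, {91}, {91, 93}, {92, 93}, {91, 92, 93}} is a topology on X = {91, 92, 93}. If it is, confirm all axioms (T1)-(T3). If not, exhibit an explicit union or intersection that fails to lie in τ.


τ is NOT a topology on X.

Axiom (T1): ∅ ∈ τ? Yes; X ∈ τ? Yes.
Axiom (T2/T3): check pairwise unions and intersections of members of τ.
Counterexample for (T3): {91, 93} ∩ {92, 93} = {93} ∉ τ. Therefore τ is NOT a topology.


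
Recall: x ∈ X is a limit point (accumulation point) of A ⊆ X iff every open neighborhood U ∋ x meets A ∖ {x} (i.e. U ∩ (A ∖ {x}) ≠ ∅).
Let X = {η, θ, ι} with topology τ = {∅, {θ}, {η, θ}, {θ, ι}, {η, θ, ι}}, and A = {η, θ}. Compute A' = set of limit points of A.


A' = {η, ι}

For each x ∈ X, list the open sets U ∈ τ with x ∈ U, then check whether U ∩ (A ∖ {x}) ≠ ∅ for every such U.
  x = η: opens ∋ x are {η, θ}, {η, θ, ι}; each meets A ∖ {η}, so x IS a limit point.
  x = θ: open {θ} ∋ x has {θ} ∩ (A ∖ {θ}) = ∅, so x is NOT a limit point.
  x = ι: opens ∋ x are {θ, ι}, {η, θ, ι}; each meets A ∖ {ι}, so x IS a limit point.
Collecting: A' = {η, ι}.


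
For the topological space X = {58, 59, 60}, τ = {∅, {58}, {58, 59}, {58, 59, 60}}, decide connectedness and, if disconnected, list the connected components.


(X, τ) is connected.

Find clopen sets (U ∈ τ with X ∖ U ∈ τ):
  U = ∅, X ∖ U = {58, 59, 60} — both open, so U is clopen.
  U = {58, 59, 60}, X ∖ U = ∅ — both open, so U is clopen.
Only trivial clopens (∅ and X) exist, so (X, τ) is connected.
Compute connected components by grouping points that agree on all clopens:
  component: {58, 59, 60}


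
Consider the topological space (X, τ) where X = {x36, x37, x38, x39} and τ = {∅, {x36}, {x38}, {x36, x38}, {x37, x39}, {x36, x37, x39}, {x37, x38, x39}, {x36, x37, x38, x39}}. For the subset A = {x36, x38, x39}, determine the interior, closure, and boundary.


int(A) = {x36, x38}, cl(A) = {x36, x37, x38, x39}, ∂A = {x37, x39}.

Closed sets in (X, τ) are complements of opens:
  closed(X, τ) = {∅, {x36}, {x38}, {x36, x38}, {x37, x39}, {x36, x37, x39}, {x37, x38, x39}, {x36, x37, x38, x39}}.
int(A) = ⋃ {U ∈ τ : U ⊆ A}. Opens contained in A: ∅, {x36}, {x38}, {x36, x38}.
Taking the union of these: int(A) = {x36, x38}.
cl(A) = ⋂ {C closed : A ⊆ C}. Closed sets containing A: {x36, x37, x38, x39}.
Intersecting these: cl(A) = {x36, x37, x38, x39}.
∂A = cl(A) ∖ int(A) = {x36, x37, x38, x39} ∖ {x36, x38} = {x37, x39}.


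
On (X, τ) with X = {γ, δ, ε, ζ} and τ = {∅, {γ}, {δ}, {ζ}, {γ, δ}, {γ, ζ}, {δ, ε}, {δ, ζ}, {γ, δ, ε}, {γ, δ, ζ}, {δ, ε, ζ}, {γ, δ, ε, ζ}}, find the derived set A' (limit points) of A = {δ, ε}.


A' = {ε}

For each x ∈ X, list the open sets U ∈ τ with x ∈ U, then check whether U ∩ (A ∖ {x}) ≠ ∅ for every such U.
  x = γ: open {γ} ∋ x has {γ} ∩ (A ∖ {γ}) = ∅, so x is NOT a limit point.
  x = δ: open {δ} ∋ x has {δ} ∩ (A ∖ {δ}) = ∅, so x is NOT a limit point.
  x = ε: opens ∋ x are {δ, ε}, {γ, δ, ε}, {δ, ε, ζ}, {γ, δ, ε, ζ}; each meets A ∖ {ε}, so x IS a limit point.
  x = ζ: open {ζ} ∋ x has {ζ} ∩ (A ∖ {ζ}) = ∅, so x is NOT a limit point.
Collecting: A' = {ε}.


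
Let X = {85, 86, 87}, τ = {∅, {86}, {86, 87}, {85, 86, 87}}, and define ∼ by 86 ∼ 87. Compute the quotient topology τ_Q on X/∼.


X/∼ = {[85], [86=87]}; |τ_Q| = 3.

Equivalence classes: [85], [86=87].
Quotient map π: X → X/∼ sends 85 ↦ [85], 86 ↦ [86=87], 87 ↦ [86=87].
For each subset V ⊆ X/∼, compute π^{-1}(V) ⊆ X and check whether π^{-1}(V) ∈ τ. V is open in τ_Q iff π^{-1}(V) ∈ τ.
  V = {}: π^{-1}(V) = ∅ ∈ τ ✓.
  V = {[85]}: π^{-1}(V) = {85} ∉ τ ✗.
  V = {[86=87]}: π^{-1}(V) = {86, 87} ∈ τ ✓.
  V = {[85], [86=87]}: π^{-1}(V) = {85, 86, 87} ∈ τ ✓.
Open sets in the quotient: τ_Q = {{}, {[86=87]}, {[85], [86=87]}} (3 elements).


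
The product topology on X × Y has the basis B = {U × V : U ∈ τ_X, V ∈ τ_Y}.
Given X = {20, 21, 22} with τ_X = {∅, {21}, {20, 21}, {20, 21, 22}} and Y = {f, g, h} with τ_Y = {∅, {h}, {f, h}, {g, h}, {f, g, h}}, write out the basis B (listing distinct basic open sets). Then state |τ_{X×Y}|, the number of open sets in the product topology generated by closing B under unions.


Basis B = {∅ × ∅, {21} × {h}, {20, 21} × {h}, {21} × {f, h}, {21} × {g, h}, {20, 21, 22} × {h}, {21} × {f, g, h}, {20, 21} × {f, h}, {20, 21} × {g, h}, {20, 21} × {f, g, h}, {20, 21, 22} × {f, h}, {20, 21, 22} × {g, h}, {20, 21, 22} × {f, g, h}}; |τ_{X×Y}| = 30.

Enumerate products U × V with U ∈ τ_X, V ∈ τ_Y (deduplicated):
  ∅ × ∅ = {} (∅)
  {21} × {h} = {(21,h)}
  {20, 21} × {h} = {(20,h), (21,h)}
  {21} × {f, h} = {(21,f), (21,h)}
  {21} × {g, h} = {(21,g), (21,h)}
  {20, 21, 22} × {h} = {(20,h), (21,h), (22,h)}
  {21} × {f, g, h} = {(21,f), (21,g), (21,h)}
  {20, 21} × {f, h} = {(20,f), (20,h), (21,f), (21,h)}
  {20, 21} × {g, h} = {(20,g), (20,h), (21,g), (21,h)}
  {20, 21} × {f, g, h} = {(20,f), (20,g), (20,h), (21,f), (21,g), (21,h)}
  {20, 21, 22} × {f, h} = {(20,f), (20,h), (21,f), (21,h), (22,f), (22,h)}
  {20, 21, 22} × {g, h} = {(20,g), (20,h), (21,g), (21,h), (22,g), (22,h)}
  {20, 21, 22} × {f, g, h} = {(20,f), (20,g), (20,h), (21,f), (21,g), (21,h), (22,f), (22,g), (22,h)}
These 13 distinct sets form the basis B.
Close under arbitrary unions to get τ_{X×Y}; counting gives |τ_{X×Y}| = 30.


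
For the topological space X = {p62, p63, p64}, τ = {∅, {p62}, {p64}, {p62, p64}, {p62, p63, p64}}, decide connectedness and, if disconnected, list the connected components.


(X, τ) is connected.

Find clopen sets (U ∈ τ with X ∖ U ∈ τ):
  U = ∅, X ∖ U = {p62, p63, p64} — both open, so U is clopen.
  U = {p62, p63, p64}, X ∖ U = ∅ — both open, so U is clopen.
Only trivial clopens (∅ and X) exist, so (X, τ) is connected.
Compute connected components by grouping points that agree on all clopens:
  component: {p62, p63, p64}


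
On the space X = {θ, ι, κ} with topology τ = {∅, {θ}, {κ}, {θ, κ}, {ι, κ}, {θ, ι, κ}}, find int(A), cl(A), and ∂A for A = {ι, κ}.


int(A) = {ι, κ}, cl(A) = {ι, κ}, ∂A = ∅.

Closed sets in (X, τ) are complements of opens:
  closed(X, τ) = {∅, {θ}, {ι}, {θ, ι}, {ι, κ}, {θ, ι, κ}}.
int(A) = ⋃ {U ∈ τ : U ⊆ A}. Opens contained in A: ∅, {κ}, {ι, κ}.
Taking the union of these: int(A) = {ι, κ}.
cl(A) = ⋂ {C closed : A ⊆ C}. Closed sets containing A: {ι, κ}, {θ, ι, κ}.
Intersecting these: cl(A) = {ι, κ}.
∂A = cl(A) ∖ int(A) = {ι, κ} ∖ {ι, κ} = ∅.


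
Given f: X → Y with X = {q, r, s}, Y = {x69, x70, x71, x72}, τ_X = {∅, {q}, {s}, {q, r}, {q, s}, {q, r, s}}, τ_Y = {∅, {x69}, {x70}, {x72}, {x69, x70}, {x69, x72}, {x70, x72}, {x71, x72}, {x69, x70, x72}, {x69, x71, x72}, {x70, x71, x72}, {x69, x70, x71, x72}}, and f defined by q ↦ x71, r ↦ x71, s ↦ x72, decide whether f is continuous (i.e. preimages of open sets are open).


f IS continuous.

Compute f^{-1}(U) for each U ∈ τ_Y:
  U = ∅: f^{-1}(U) = ∅ ∈ τ_X ✓.
  U = {x69}: f^{-1}(U) = ∅ ∈ τ_X ✓.
  U = {x70}: f^{-1}(U) = ∅ ∈ τ_X ✓.
  U = {x72}: f^{-1}(U) = {s} ∈ τ_X ✓.
  U = {x69, x70}: f^{-1}(U) = ∅ ∈ τ_X ✓.
  U = {x69, x72}: f^{-1}(U) = {s} ∈ τ_X ✓.
  U = {x70, x72}: f^{-1}(U) = {s} ∈ τ_X ✓.
  U = {x71, x72}: f^{-1}(U) = {q, r, s} ∈ τ_X ✓.
  U = {x69, x70, x72}: f^{-1}(U) = {s} ∈ τ_X ✓.
  U = {x69, x71, x72}: f^{-1}(U) = {q, r, s} ∈ τ_X ✓.
  U = {x70, x71, x72}: f^{-1}(U) = {q, r, s} ∈ τ_X ✓.
  U = {x69, x70, x71, x72}: f^{-1}(U) = {q, r, s} ∈ τ_X ✓.
Every preimage lies in τ_X, so f IS continuous.


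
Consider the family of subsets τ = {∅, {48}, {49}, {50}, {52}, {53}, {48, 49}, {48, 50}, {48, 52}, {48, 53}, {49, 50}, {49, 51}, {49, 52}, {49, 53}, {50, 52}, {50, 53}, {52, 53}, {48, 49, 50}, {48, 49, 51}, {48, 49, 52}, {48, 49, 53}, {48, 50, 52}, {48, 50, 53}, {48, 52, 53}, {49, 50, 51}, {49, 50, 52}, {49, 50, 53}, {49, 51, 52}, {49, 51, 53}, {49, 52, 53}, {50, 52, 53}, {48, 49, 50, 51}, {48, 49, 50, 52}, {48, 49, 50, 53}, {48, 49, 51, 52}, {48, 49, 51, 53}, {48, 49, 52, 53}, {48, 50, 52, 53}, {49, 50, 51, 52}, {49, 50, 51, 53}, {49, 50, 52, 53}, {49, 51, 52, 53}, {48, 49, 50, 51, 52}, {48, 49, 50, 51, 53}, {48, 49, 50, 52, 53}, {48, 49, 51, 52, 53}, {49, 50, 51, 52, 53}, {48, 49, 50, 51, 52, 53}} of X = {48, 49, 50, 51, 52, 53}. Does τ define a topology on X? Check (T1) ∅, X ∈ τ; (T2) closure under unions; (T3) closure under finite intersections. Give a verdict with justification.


τ IS a topology on X.

Axiom (T1): ∅ ∈ τ? Yes; X ∈ τ? Yes.
Axiom (T2/T3): check pairwise unions and intersections of members of τ.
All pairwise intersections and unions checked — each lies in τ. Therefore τ satisfies (T1), (T2), (T3): it IS a topology on X.


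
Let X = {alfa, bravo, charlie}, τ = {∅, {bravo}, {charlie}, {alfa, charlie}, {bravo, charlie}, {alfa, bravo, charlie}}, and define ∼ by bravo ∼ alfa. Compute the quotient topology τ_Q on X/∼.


X/∼ = {[alfa=bravo], [charlie]}; |τ_Q| = 3.

Equivalence classes: [alfa=bravo], [charlie].
Quotient map π: X → X/∼ sends alfa ↦ [alfa=bravo], bravo ↦ [alfa=bravo], charlie ↦ [charlie].
For each subset V ⊆ X/∼, compute π^{-1}(V) ⊆ X and check whether π^{-1}(V) ∈ τ. V is open in τ_Q iff π^{-1}(V) ∈ τ.
  V = {}: π^{-1}(V) = ∅ ∈ τ ✓.
  V = {[alfa=bravo]}: π^{-1}(V) = {alfa, bravo} ∉ τ ✗.
  V = {[charlie]}: π^{-1}(V) = {charlie} ∈ τ ✓.
  V = {[alfa=bravo], [charlie]}: π^{-1}(V) = {alfa, bravo, charlie} ∈ τ ✓.
Open sets in the quotient: τ_Q = {{}, {[charlie]}, {[alfa=bravo], [charlie]}} (3 elements).


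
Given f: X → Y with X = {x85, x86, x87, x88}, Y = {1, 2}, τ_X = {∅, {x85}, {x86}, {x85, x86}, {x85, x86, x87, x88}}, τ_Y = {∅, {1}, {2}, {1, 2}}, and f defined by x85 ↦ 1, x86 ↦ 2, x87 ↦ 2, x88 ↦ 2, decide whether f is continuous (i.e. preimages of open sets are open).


f is NOT continuous.

Compute f^{-1}(U) for each U ∈ τ_Y:
  U = ∅: f^{-1}(U) = ∅ ∈ τ_X ✓.
  U = {1}: f^{-1}(U) = {x85} ∈ τ_X ✓.
  U = {2}: f^{-1}(U) = {x86, x87, x88} ∉ τ_X ✗.
  U = {1, 2}: f^{-1}(U) = {x85, x86, x87, x88} ∈ τ_X ✓.
Found U = {2} with f^{-1}(U) = {x86, x87, x88} not in τ_X. Therefore f is NOT continuous.


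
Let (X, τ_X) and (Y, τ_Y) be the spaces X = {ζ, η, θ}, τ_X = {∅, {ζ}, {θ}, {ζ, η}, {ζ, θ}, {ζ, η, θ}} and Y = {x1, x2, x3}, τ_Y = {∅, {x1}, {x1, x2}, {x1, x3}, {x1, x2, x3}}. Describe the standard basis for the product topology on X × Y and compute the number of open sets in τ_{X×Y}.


Basis B = {∅ × ∅, {ζ} × {x1}, {θ} × {x1}, {ζ} × {x1, x2}, {ζ} × {x1, x3}, {ζ, η} × {x1}, {ζ, θ} × {x1}, {θ} × {x1, x2}, {θ} × {x1, x3}, {ζ} × {x1, x2, x3}, {ζ, η, θ} × {x1}, {θ} × {x1, x2, x3}, {ζ, η} × {x1, x2}, {ζ, θ} × {x1, x2}, {ζ, η} × {x1, x3}, {ζ, θ} × {x1, x3}, {ζ, η} × {x1, x2, x3}, {ζ, θ} × {x1, x2, x3}, {ζ, η, θ} × {x1, x2}, {ζ, η, θ} × {x1, x3}, {ζ, η, θ} × {x1, x2, x3}}; |τ_{X×Y}| = 70.

Enumerate products U × V with U ∈ τ_X, V ∈ τ_Y (deduplicated):
  ∅ × ∅ = {} (∅)
  {ζ} × {x1} = {(ζ,x1)}
  {θ} × {x1} = {(θ,x1)}
  {ζ} × {x1, x2} = {(ζ,x1), (ζ,x2)}
  {ζ} × {x1, x3} = {(ζ,x1), (ζ,x3)}
  {ζ, η} × {x1} = {(ζ,x1), (η,x1)}
  {ζ, θ} × {x1} = {(ζ,x1), (θ,x1)}
  {θ} × {x1, x2} = {(θ,x1), (θ,x2)}
  {θ} × {x1, x3} = {(θ,x1), (θ,x3)}
  {ζ} × {x1, x2, x3} = {(ζ,x1), (ζ,x2), (ζ,x3)}
  {ζ, η, θ} × {x1} = {(ζ,x1), (η,x1), (θ,x1)}
  {θ} × {x1, x2, x3} = {(θ,x1), (θ,x2), (θ,x3)}
  {ζ, η} × {x1, x2} = {(ζ,x1), (ζ,x2), (η,x1), (η,x2)}
  {ζ, θ} × {x1, x2} = {(ζ,x1), (ζ,x2), (θ,x1), (θ,x2)}
  {ζ, η} × {x1, x3} = {(ζ,x1), (ζ,x3), (η,x1), (η,x3)}
  {ζ, θ} × {x1, x3} = {(ζ,x1), (ζ,x3), (θ,x1), (θ,x3)}
  {ζ, η} × {x1, x2, x3} = {(ζ,x1), (ζ,x2), (ζ,x3), (η,x1), (η,x2), (η,x3)}
  {ζ, θ} × {x1, x2, x3} = {(ζ,x1), (ζ,x2), (ζ,x3), (θ,x1), (θ,x2), (θ,x3)}
  {ζ, η, θ} × {x1, x2} = {(ζ,x1), (ζ,x2), (η,x1), (η,x2), (θ,x1), (θ,x2)}
  {ζ, η, θ} × {x1, x3} = {(ζ,x1), (ζ,x3), (η,x1), (η,x3), (θ,x1), (θ,x3)}
  {ζ, η, θ} × {x1, x2, x3} = {(ζ,x1), (ζ,x2), (ζ,x3), (η,x1), (η,x2), (η,x3), (θ,x1), (θ,x2), (θ,x3)}
These 21 distinct sets form the basis B.
Close under arbitrary unions to get τ_{X×Y}; counting gives |τ_{X×Y}| = 70.


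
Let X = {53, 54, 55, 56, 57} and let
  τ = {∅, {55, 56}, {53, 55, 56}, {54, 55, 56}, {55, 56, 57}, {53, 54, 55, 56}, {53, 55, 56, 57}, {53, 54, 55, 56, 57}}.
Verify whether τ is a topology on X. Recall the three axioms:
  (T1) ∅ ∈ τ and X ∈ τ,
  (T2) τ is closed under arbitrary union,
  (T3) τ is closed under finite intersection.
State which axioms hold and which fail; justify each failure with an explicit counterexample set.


τ is NOT a topology on X.

Axiom (T1): ∅ ∈ τ? Yes; X ∈ τ? Yes.
Axiom (T2/T3): check pairwise unions and intersections of members of τ.
Counterexample for (T2): {54, 55, 56} ∪ {55, 56, 57} = {54, 55, 56, 57} ∉ τ. Therefore τ is NOT a topology.


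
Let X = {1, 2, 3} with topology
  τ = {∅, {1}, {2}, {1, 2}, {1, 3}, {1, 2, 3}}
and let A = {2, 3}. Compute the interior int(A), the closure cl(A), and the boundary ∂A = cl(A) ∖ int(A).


int(A) = {2}, cl(A) = {2, 3}, ∂A = {3}.

Closed sets in (X, τ) are complements of opens:
  closed(X, τ) = {∅, {2}, {3}, {1, 3}, {2, 3}, {1, 2, 3}}.
int(A) = ⋃ {U ∈ τ : U ⊆ A}. Opens contained in A: ∅, {2}.
Taking the union of these: int(A) = {2}.
cl(A) = ⋂ {C closed : A ⊆ C}. Closed sets containing A: {2, 3}, {1, 2, 3}.
Intersecting these: cl(A) = {2, 3}.
∂A = cl(A) ∖ int(A) = {2, 3} ∖ {2} = {3}.


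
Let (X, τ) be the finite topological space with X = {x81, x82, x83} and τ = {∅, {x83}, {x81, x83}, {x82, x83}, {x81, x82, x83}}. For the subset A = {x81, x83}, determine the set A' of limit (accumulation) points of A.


A' = {x81, x82}

For each x ∈ X, list the open sets U ∈ τ with x ∈ U, then check whether U ∩ (A ∖ {x}) ≠ ∅ for every such U.
  x = x81: opens ∋ x are {x81, x83}, {x81, x82, x83}; each meets A ∖ {x81}, so x IS a limit point.
  x = x82: opens ∋ x are {x82, x83}, {x81, x82, x83}; each meets A ∖ {x82}, so x IS a limit point.
  x = x83: open {x83} ∋ x has {x83} ∩ (A ∖ {x83}) = ∅, so x is NOT a limit point.
Collecting: A' = {x81, x82}.


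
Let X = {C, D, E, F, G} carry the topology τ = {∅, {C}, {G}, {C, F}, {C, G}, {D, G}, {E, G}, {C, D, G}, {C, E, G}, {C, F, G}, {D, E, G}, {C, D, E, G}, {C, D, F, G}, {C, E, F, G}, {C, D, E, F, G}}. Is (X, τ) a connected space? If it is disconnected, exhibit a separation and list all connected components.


(X, τ) is disconnected; components = [{C, F}, {D, E, G}].

Find clopen sets (U ∈ τ with X ∖ U ∈ τ):
  U = ∅, X ∖ U = {C, D, E, F, G} — both open, so U is clopen.
  U = {C, F}, X ∖ U = {D, E, G} — both open, so U is clopen.
  U = {D, E, G}, X ∖ U = {C, F} — both open, so U is clopen.
  U = {C, D, E, F, G}, X ∖ U = ∅ — both open, so U is clopen.
Nontrivial clopen(s) exist: e.g. {D, E, G}. So (X, τ) is disconnected.
Compute connected components by grouping points that agree on all clopens:
  component: {C, F}
  component: {D, E, G}
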